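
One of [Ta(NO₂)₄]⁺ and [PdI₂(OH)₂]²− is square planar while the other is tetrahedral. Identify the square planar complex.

For [Ta(NO₂)₄]⁺: Ligand charges: each nitro (N-bound nitrite) is −1. With an overall charge of +1 the tantalum centre must be in the +5 oxidation state. Group 5 minus oxidation state 5 gives a d⁰ configuration. A d⁰ ion has no crystal-field stabilisation preference between square planar and tetrahedral, so four ligands adopt the sterically favoured tetrahedral geometry. → tetrahedral.
For [PdI₂(OH)₂]²−: Ligand charges: each iodide is −1; each hydroxide is −1. With an overall charge of −2 the palladium centre must be in the +2 oxidation state. Palladium is a group-10 element; Pd(II) is therefore d⁸. A 4d d⁸ ion has a large crystal-field splitting; square planar leaves the high-energy d_{x²−y²} orbital empty and maximises CFSE. → square planar.

[PdI₂(OH)₂]²−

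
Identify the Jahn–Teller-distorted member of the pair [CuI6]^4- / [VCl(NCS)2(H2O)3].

[CuI6]^4-

[CuI6]^4-: Each iodide is −1; balancing the −4 overall charge requires Cu(II). Cu sits in group 11, so the d-electron count is 11 − 2 = 9. The t₂g⁶e_g³ configuration has an unevenly filled e_g set; the Jahn–Teller theorem predicts a tetragonal distortion (typically axial elongation) to lift the degeneracy.
[VCl(NCS)2(H2O)3]: Summing ligand charges against the 0 overall charge gives an oxidation state of +3 for vanadium. V sits in group 5, so the d-electron count is 5 − 3 = 2. The d² configuration leaves the e_g set evenly filled (or empty) — no strong Jahn–Teller driving force.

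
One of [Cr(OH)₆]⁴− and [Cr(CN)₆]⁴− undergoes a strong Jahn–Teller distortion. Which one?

[Cr(OH)₆]⁴−: Summing ligand charges against the −4 overall charge gives an oxidation state of +2 for chromium. Chromium is a group-6 element; Cr(II) is therefore d⁴. Hydroxide is a weak-field ligand for a first-row metal, so the complex is high-spin. The t₂g³e_g¹ (high-spin) configuration has an unevenly filled e_g set; the Jahn–Teller theorem predicts a tetragonal distortion (typically axial elongation) to lift the degeneracy.
[Cr(CN)₆]⁴−: Each cyanide is −1; balancing the −4 overall charge requires Cr(II). Chromium is a group-6 element; Cr(II) is therefore d⁴. Cyanide is a strong-field ligand (high in the spectrochemical series) for a first-row metal, so the complex is low-spin. The d⁴ configuration leaves the e_g set evenly filled (or empty) — no strong Jahn–Teller driving force.

[Cr(OH)₆]⁴−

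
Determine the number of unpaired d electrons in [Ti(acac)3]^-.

Ligand charges: each acetylacetonate is −1. With an overall charge of −1 the titanium centre must be in the +2 oxidation state.
Group 4 minus oxidation state 2 gives a d² configuration.
Counting donor atoms: 3×acetylacetonate (bidentate) → 6 donors. Coordination number = 6.
In an octahedral field the d² configuration is t₂g²e_g⁰ (only one arrangement possible), giving 2 unpaired electrons.

2 unpaired electrons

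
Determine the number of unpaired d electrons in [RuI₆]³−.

1

Each iodide is −1; balancing the −3 overall charge requires Ru(III).
Ru sits in group 8, so the d-electron count is 8 − 3 = 5.
The spin state decides the count: a 4d ion has a large Δₒ and is invariably low-spin.
An octahedral low-spin d⁵ ion is t₂g⁵e_g⁰, giving 1 unpaired electron.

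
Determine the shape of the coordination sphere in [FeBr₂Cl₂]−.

tetrahedral

Each bromide is −1; each chloride is −1; balancing the −1 overall charge requires Fe(III).
Group 8 minus oxidation state 3 gives a d⁵ configuration.
With 4 monodentate ligands the coordination number is 4.
Bromide and chloride are weak-field ligands.
A high-spin d⁵ ion has zero CFSE in either geometry, so four ligands adopt the sterically favoured tetrahedral geometry.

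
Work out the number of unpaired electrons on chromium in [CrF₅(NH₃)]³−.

4 unpaired electrons

Each fluoride is −1; ammonia is neutral; balancing the −3 overall charge requires Cr(II).
Chromium is a group-6 element; Cr(II) is therefore d⁴.
The spin state decides the count: Fluoride is a weak-field ligand for a first-row metal, so the complex is high-spin.
An octahedral high-spin d⁴ ion is t₂g³e_g¹, giving 4 unpaired electrons.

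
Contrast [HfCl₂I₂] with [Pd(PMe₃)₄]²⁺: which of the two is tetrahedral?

For [HfCl₂I₂]: Ligand charges: each chloride is −1; each iodide is −1. With an overall charge of 0 the hafnium centre must be in the +4 oxidation state. Group 4 minus oxidation state 4 gives a d⁰ configuration. A d⁰ ion has no crystal-field stabilisation preference between square planar and tetrahedral, so four ligands adopt the sterically favoured tetrahedral geometry. → tetrahedral.
For [Pd(PMe₃)₄]²⁺: Ligand charges: trimethylphosphine is neutral. With an overall charge of +2 the palladium centre must be in the +2 oxidation state. Pd sits in group 10, so the d-electron count is 10 − 2 = 8. A 4d d⁸ ion has a large crystal-field splitting; square planar leaves the high-energy d_{x²−y²} orbital empty and maximises CFSE. → square planar.

[HfCl₂I₂]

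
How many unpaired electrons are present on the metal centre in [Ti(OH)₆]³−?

1 unpaired electron

Each hydroxide is −1; balancing the −3 overall charge requires Ti(III).
Group 4 minus oxidation state 3 gives a d¹ configuration.
In an octahedral field the d¹ configuration is t₂g¹e_g⁰ (only one arrangement possible), giving 1 unpaired electron.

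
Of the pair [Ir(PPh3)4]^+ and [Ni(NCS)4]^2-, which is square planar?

[Ir(PPh3)4]^+

For [Ir(PPh3)4]^+: Triphenylphosphine is neutral; balancing the +1 overall charge requires Ir(I). Group 9 minus oxidation state 1 gives a d⁸ configuration. A 5d d⁸ ion has a large crystal-field splitting; square planar leaves the high-energy d_{x²−y²} orbital empty and maximises CFSE. → square planar.
For [Ni(NCS)4]^2-: Ligand charges: each isothiocyanate is −1. With an overall charge of −2 the nickel centre must be in the +2 oxidation state. Group 10 minus oxidation state 2 gives a d⁸ configuration. Isothiocyanate is a weak-field ligand. With weak-field ligands the CFSE gain from square planar is small, so a 3d d⁸ ion takes the sterically preferred tetrahedral geometry. → tetrahedral.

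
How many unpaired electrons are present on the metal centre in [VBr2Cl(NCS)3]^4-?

Summing ligand charges against the −4 overall charge gives an oxidation state of +2 for vanadium.
V sits in group 5, so the d-electron count is 5 − 2 = 3.
In an octahedral field the d³ configuration is t₂g³e_g⁰ (only one arrangement possible), giving 3 unpaired electrons.

3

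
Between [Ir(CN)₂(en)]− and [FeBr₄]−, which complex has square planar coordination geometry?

For [Ir(CN)₂(en)]−: Summing ligand charges against the −1 overall charge gives an oxidation state of +1 for iridium. Iridium is a group-9 element; Ir(I) is therefore d⁸. A 5d d⁸ ion has a large crystal-field splitting; square planar leaves the high-energy d_{x²−y²} orbital empty and maximises CFSE. → square planar.
For [FeBr₄]−: Ligand charges: each bromide is −1. With an overall charge of −1 the iron centre must be in the +3 oxidation state. Fe sits in group 8, so the d-electron count is 8 − 3 = 5. A high-spin d⁵ ion has zero CFSE in either geometry, so four ligands adopt the sterically favoured tetrahedral geometry. → tetrahedral.

[Ir(CN)₂(en)]−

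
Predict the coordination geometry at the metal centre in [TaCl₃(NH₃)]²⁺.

tetrahedral

Each chloride is −1; ammonia is neutral; balancing the +2 overall charge requires Ta(V).
Ta sits in group 5, so the d-electron count is 5 − 5 = 0.
With 4 monodentate ligands the coordination number is 4.
A d⁰ ion has no crystal-field stabilisation preference between square planar and tetrahedral, so four ligands adopt the sterically favoured tetrahedral geometry.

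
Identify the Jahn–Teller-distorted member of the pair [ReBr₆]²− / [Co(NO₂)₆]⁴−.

[Co(NO₂)₆]⁴−

[ReBr₆]²−: Each bromide is −1; balancing the −2 overall charge requires Re(IV). Re sits in group 7, so the d-electron count is 7 − 4 = 3. The d³ configuration leaves the e_g set evenly filled (or empty) — no strong Jahn–Teller driving force.
[Co(NO₂)₆]⁴−: Each nitro (N-bound nitrite) is −1; balancing the −4 overall charge requires Co(II). Co sits in group 9, so the d-electron count is 9 − 2 = 7. Nitro (N-bound nitrite) is a strong-field ligand (high in the spectrochemical series) for a first-row metal, so the complex is low-spin. The t₂g⁶e_g¹ (low-spin) configuration has an unevenly filled e_g set; the Jahn–Teller theorem predicts a tetragonal distortion (typically axial elongation) to lift the degeneracy.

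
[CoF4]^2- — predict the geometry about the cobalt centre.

Ligand charges: each fluoride is −1. With an overall charge of −2 the cobalt centre must be in the +2 oxidation state.
Group 9 minus oxidation state 2 gives a d⁷ configuration.
Coordination number: 4.
Fluoride is a weak-field ligand.
For a high-spin 3d d⁷ ion with weak-field ligands the small Δₜ gives little square-planar CFSE advantage, so four ligands adopt the sterically favoured tetrahedral geometry.

tetrahedral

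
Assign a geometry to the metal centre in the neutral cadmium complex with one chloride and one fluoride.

linear

Each chloride is −1; each fluoride is −1; balancing the 0 overall charge requires Cd(II).
Group 12 minus oxidation state 2 gives a d¹⁰ configuration.
With 2 monodentate ligands the coordination number is 2.
A d¹⁰ ion with only two ligands adopts a linear arrangement (sp hybridisation; no CFSE preference).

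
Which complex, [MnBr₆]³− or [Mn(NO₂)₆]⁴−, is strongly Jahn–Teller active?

[MnBr₆]³−

[MnBr₆]³−: Each bromide is −1; balancing the −3 overall charge requires Mn(III). Mn sits in group 7, so the d-electron count is 7 − 3 = 4. Bromide is a weak-field ligand for a first-row metal, so the complex is high-spin. The t₂g³e_g¹ (high-spin) configuration has an unevenly filled e_g set; the Jahn–Teller theorem predicts a tetragonal distortion (typically axial elongation) to lift the degeneracy.
[Mn(NO₂)₆]⁴−: Ligand charges: each nitro (N-bound nitrite) is −1. With an overall charge of −4 the manganese centre must be in the +2 oxidation state. Group 7 minus oxidation state 2 gives a d⁵ configuration. Nitro (N-bound nitrite) is a strong-field ligand (high in the spectrochemical series) for a first-row metal, so the complex is low-spin. The d⁵ configuration leaves the e_g set evenly filled (or empty) — no strong Jahn–Teller driving force.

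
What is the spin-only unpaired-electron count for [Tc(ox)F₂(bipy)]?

Summing ligand charges against the 0 overall charge gives an oxidation state of +4 for technetium.
Tc sits in group 7, so the d-electron count is 7 − 4 = 3.
Counting donor atoms: 1×oxalate (bidentate) → 2 donors; 2×fluoride (monodentate) → 2 donors; 1×2,2′-bipyridine (bidentate) → 2 donors. Coordination number = 6.
In an octahedral field the d³ configuration is t₂g³e_g⁰ (only one arrangement possible), giving 3 unpaired electrons.

3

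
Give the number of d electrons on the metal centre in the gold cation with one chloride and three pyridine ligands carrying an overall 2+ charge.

Ligand charges: each chloride is −1; pyridine is neutral. With an overall charge of +2 the gold centre must be in the +3 oxidation state.
Au sits in group 11, so the d-electron count is 11 − 3 = 8.

d⁸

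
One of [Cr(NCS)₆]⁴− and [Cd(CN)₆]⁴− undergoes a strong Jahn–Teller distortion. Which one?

[Cr(NCS)₆]⁴−

[Cr(NCS)₆]⁴−: Each isothiocyanate is −1; balancing the −4 overall charge requires Cr(II). Chromium is a group-6 element; Cr(II) is therefore d⁴. Isothiocyanate is a weak-field ligand for a first-row metal, so the complex is high-spin. The t₂g³e_g¹ (high-spin) configuration has an unevenly filled e_g set; the Jahn–Teller theorem predicts a tetragonal distortion (typically axial elongation) to lift the degeneracy.
[Cd(CN)₆]⁴−: Ligand charges: each cyanide is −1. With an overall charge of −4 the cadmium centre must be in the +2 oxidation state. Cd sits in group 12, so the d-electron count is 12 − 2 = 10. The d¹⁰ configuration leaves the e_g set evenly filled (or empty) — no strong Jahn–Teller driving force.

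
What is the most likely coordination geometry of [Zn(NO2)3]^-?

trigonal planar

Each nitro (N-bound nitrite) is −1; balancing the −1 overall charge requires Zn(II).
Zn sits in group 12, so the d-electron count is 12 − 2 = 10.
Coordination number: 3.
Three ligands around a d¹⁰ centre minimise repulsion in a trigonal-planar arrangement.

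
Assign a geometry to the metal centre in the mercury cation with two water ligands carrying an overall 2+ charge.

Summing ligand charges against the +2 overall charge gives an oxidation state of +2 for mercury.
Group 12 minus oxidation state 2 gives a d¹⁰ configuration.
With 2 monodentate ligands the coordination number is 2.
A d¹⁰ ion with only two ligands adopts a linear arrangement (sp hybridisation; no CFSE preference).

linear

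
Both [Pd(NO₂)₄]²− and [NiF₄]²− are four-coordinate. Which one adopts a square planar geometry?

[Pd(NO₂)₄]²−

For [Pd(NO₂)₄]²−: Ligand charges: each nitro (N-bound nitrite) is −1. With an overall charge of −2 the palladium centre must be in the +2 oxidation state. Pd sits in group 10, so the d-electron count is 10 − 2 = 8. A 4d d⁸ ion has a large crystal-field splitting; square planar leaves the high-energy d_{x²−y²} orbital empty and maximises CFSE. → square planar.
For [NiF₄]²−: Ligand charges: each fluoride is −1. With an overall charge of −2 the nickel centre must be in the +2 oxidation state. Nickel is a group-10 element; Ni(II) is therefore d⁸. Fluoride is a weak-field ligand. With weak-field ligands the CFSE gain from square planar is small, so a 3d d⁸ ion takes the sterically preferred tetrahedral geometry. → tetrahedral.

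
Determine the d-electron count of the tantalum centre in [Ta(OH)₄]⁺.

Summing ligand charges against the +1 overall charge gives an oxidation state of +5 for tantalum.
Tantalum is a group-5 element; Ta(V) is therefore d⁰.

d0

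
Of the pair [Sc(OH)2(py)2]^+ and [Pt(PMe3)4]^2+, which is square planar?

[Pt(PMe3)4]^2+

For [Sc(OH)2(py)2]^+: Summing ligand charges against the +1 overall charge gives an oxidation state of +3 for scandium. Group 3 minus oxidation state 3 gives a d⁰ configuration. A d⁰ ion has no crystal-field stabilisation preference between square planar and tetrahedral, so four ligands adopt the sterically favoured tetrahedral geometry. → tetrahedral.
For [Pt(PMe3)4]^2+: Ligand charges: trimethylphosphine is neutral. With an overall charge of +2 the platinum centre must be in the +2 oxidation state. Pt sits in group 10, so the d-electron count is 10 − 2 = 8. A 5d d⁸ ion has a large crystal-field splitting; square planar leaves the high-energy d_{x²−y²} orbital empty and maximises CFSE. → square planar.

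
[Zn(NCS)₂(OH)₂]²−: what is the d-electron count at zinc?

Summing ligand charges against the −2 overall charge gives an oxidation state of +2 for zinc.
Zn sits in group 12, so the d-electron count is 12 − 2 = 10.

d¹⁰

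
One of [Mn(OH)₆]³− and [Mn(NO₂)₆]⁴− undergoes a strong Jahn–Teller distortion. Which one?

[Mn(OH)₆]³−: Ligand charges: each hydroxide is −1. With an overall charge of −3 the manganese centre must be in the +3 oxidation state. Manganese is a group-7 element; Mn(III) is therefore d⁴. Hydroxide is a weak-field ligand for a first-row metal, so the complex is high-spin. The t₂g³e_g¹ (high-spin) configuration has an unevenly filled e_g set; the Jahn–Teller theorem predicts a tetragonal distortion (typically axial elongation) to lift the degeneracy.
[Mn(NO₂)₆]⁴−: Each nitro (N-bound nitrite) is −1; balancing the −4 overall charge requires Mn(II). Group 7 minus oxidation state 2 gives a d⁵ configuration. Nitro (N-bound nitrite) is a strong-field ligand (high in the spectrochemical series) for a first-row metal, so the complex is low-spin. The d⁵ configuration leaves the e_g set evenly filled (or empty) — no strong Jahn–Teller driving force.

[Mn(OH)₆]³−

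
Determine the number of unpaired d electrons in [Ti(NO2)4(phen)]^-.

Summing ligand charges against the −1 overall charge gives an oxidation state of +3 for titanium.
Ti sits in group 4, so the d-electron count is 4 − 3 = 1.
Counting donor atoms: 4×nitro (N-bound nitrite) (monodentate) → 4 donors; 1×1,10-phenanthroline (bidentate) → 2 donors. Coordination number = 6.
In an octahedral field the d¹ configuration is t₂g¹e_g⁰ (only one arrangement possible), giving 1 unpaired electron.

1 unpaired electron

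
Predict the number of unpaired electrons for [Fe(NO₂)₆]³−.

1 unpaired electron

Summing ligand charges against the −3 overall charge gives an oxidation state of +3 for iron.
Group 8 minus oxidation state 3 gives a d⁵ configuration.
The spin state decides the count: Nitro (N-bound nitrite) is a strong-field ligand (high in the spectrochemical series) for a first-row metal, so the complex is low-spin.
An octahedral low-spin d⁵ ion is t₂g⁵e_g⁰, giving 1 unpaired electron.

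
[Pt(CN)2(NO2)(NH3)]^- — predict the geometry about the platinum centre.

square planar

Each cyanide is −1; each nitro (N-bound nitrite) is −1; ammonia is neutral; balancing the −1 overall charge requires Pt(II).
Platinum is a group-10 element; Pt(II) is therefore d⁸.
With 4 monodentate ligands the coordination number is 4.
A 5d d⁸ ion has a large crystal-field splitting; square planar leaves the high-energy d_{x²−y²} orbital empty and maximises CFSE.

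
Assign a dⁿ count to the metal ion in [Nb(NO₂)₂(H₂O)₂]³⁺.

Ligand charges: each nitro (N-bound nitrite) is −1; water is neutral. With an overall charge of +3 the niobium centre must be in the +5 oxidation state.
Niobium is a group-5 element; Nb(V) is therefore d⁰.

d0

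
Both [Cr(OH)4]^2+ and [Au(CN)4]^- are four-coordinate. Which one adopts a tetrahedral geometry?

[Cr(OH)4]^2+

For [Cr(OH)4]^2+: Summing ligand charges against the +2 overall charge gives an oxidation state of +6 for chromium. Cr sits in group 6, so the d-electron count is 6 − 6 = 0. A d⁰ ion has no crystal-field stabilisation preference between square planar and tetrahedral, so four ligands adopt the sterically favoured tetrahedral geometry. → tetrahedral.
For [Au(CN)4]^-: Summing ligand charges against the −1 overall charge gives an oxidation state of +3 for gold. Group 11 minus oxidation state 3 gives a d⁸ configuration. A 5d d⁸ ion has a large crystal-field splitting; square planar leaves the high-energy d_{x²−y²} orbital empty and maximises CFSE. → square planar.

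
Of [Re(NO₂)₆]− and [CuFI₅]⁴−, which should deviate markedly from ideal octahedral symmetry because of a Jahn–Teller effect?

[CuFI₅]⁴−

[Re(NO₂)₆]−: Ligand charges: each nitro (N-bound nitrite) is −1. With an overall charge of −1 the rhenium centre must be in the +5 oxidation state. Group 7 minus oxidation state 5 gives a d² configuration. The d² configuration leaves the e_g set evenly filled (or empty) — no strong Jahn–Teller driving force.
[CuFI₅]⁴−: Ligand charges: each fluoride is −1; each iodide is −1. With an overall charge of −4 the copper centre must be in the +2 oxidation state. Group 11 minus oxidation state 2 gives a d⁹ configuration. The t₂g⁶e_g³ configuration has an unevenly filled e_g set; the Jahn–Teller theorem predicts a tetragonal distortion (typically axial elongation) to lift the degeneracy.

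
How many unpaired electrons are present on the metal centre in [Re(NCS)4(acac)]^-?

3 unpaired electrons

Summing ligand charges against the −1 overall charge gives an oxidation state of +4 for rhenium.
Group 7 minus oxidation state 4 gives a d³ configuration.
Counting donor atoms: 4×isothiocyanate (monodentate) → 4 donors; 1×acetylacetonate (bidentate) → 2 donors. Coordination number = 6.
In an octahedral field the d³ configuration is t₂g³e_g⁰ (only one arrangement possible), giving 3 unpaired electrons.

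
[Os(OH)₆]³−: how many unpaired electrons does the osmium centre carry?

Summing ligand charges against the −3 overall charge gives an oxidation state of +3 for osmium.
Group 8 minus oxidation state 3 gives a d⁵ configuration.
The spin state decides the count: a 5d ion has a large Δₒ and is invariably low-spin.
An octahedral low-spin d⁵ ion is t₂g⁵e_g⁰, giving 1 unpaired electron.

1 unpaired electron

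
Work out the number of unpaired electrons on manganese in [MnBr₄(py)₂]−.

Each bromide is −1; pyridine is neutral; balancing the −1 overall charge requires Mn(III).
Manganese is a group-7 element; Mn(III) is therefore d⁴.
The spin state decides the count: Bromide is a weak-field ligand for a first-row metal, so the complex is high-spin.
An octahedral high-spin d⁴ ion is t₂g³e_g¹, giving 4 unpaired electrons.

4 unpaired electrons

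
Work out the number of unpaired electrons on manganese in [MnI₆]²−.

Ligand charges: each iodide is −1. With an overall charge of −2 the manganese centre must be in the +4 oxidation state.
Group 7 minus oxidation state 4 gives a d³ configuration.
In an octahedral field the d³ configuration is t₂g³e_g⁰ (only one arrangement possible), giving 3 unpaired electrons.

3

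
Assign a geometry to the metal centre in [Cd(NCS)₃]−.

trigonal planar

Each isothiocyanate is −1; balancing the −1 overall charge requires Cd(II).
Group 12 minus oxidation state 2 gives a d¹⁰ configuration.
With 3 monodentate ligands the coordination number is 3.
Three ligands around a d¹⁰ centre minimise repulsion in a trigonal-planar arrangement.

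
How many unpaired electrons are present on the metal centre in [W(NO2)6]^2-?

Summing ligand charges against the −2 overall charge gives an oxidation state of +4 for tungsten.
W sits in group 6, so the d-electron count is 6 − 4 = 2.
In an octahedral field the d² configuration is t₂g²e_g⁰ (only one arrangement possible), giving 2 unpaired electrons.

2 unpaired electrons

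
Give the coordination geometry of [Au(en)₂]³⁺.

Summing ligand charges against the +3 overall charge gives an oxidation state of +3 for gold.
Group 11 minus oxidation state 3 gives a d⁸ configuration.
Counting donor atoms: 2×ethylenediamine (bidentate) → 4 donors. Coordination number = 4.
A 5d d⁸ ion has a large crystal-field splitting; square planar leaves the high-energy d_{x²−y²} orbital empty and maximises CFSE.

square planar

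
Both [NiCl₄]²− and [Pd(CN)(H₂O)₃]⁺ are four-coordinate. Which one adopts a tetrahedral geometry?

[NiCl₄]²−

For [NiCl₄]²−: Summing ligand charges against the −2 overall charge gives an oxidation state of +2 for nickel. Ni sits in group 10, so the d-electron count is 10 − 2 = 8. Chloride is a weak-field ligand. With weak-field ligands the CFSE gain from square planar is small, so a 3d d⁸ ion takes the sterically preferred tetrahedral geometry. → tetrahedral.
For [Pd(CN)(H₂O)₃]⁺: Summing ligand charges against the +1 overall charge gives an oxidation state of +2 for palladium. Pd sits in group 10, so the d-electron count is 10 − 2 = 8. A 4d d⁸ ion has a large crystal-field splitting; square planar leaves the high-energy d_{x²−y²} orbital empty and maximises CFSE. → square planar.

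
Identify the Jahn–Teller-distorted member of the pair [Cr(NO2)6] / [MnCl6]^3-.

[MnCl6]^3-

[Cr(NO2)6]: Summing ligand charges against the 0 overall charge gives an oxidation state of +6 for chromium. Chromium is a group-6 element; Cr(VI) is therefore d⁰. The d⁰ configuration leaves the e_g set evenly filled (or empty) — no strong Jahn–Teller driving force.
[MnCl6]^3-: Each chloride is −1; balancing the −3 overall charge requires Mn(III). Group 7 minus oxidation state 3 gives a d⁴ configuration. Chloride is a weak-field ligand for a first-row metal, so the complex is high-spin. The t₂g³e_g¹ (high-spin) configuration has an unevenly filled e_g set; the Jahn–Teller theorem predicts a tetragonal distortion (typically axial elongation) to lift the degeneracy.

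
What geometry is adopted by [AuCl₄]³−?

tetrahedral

Ligand charges: each chloride is −1. With an overall charge of −3 the gold centre must be in the +1 oxidation state.
Gold is a group-11 element; Au(I) is therefore d¹⁰.
Coordination number: 4.
A d¹⁰ ion has no crystal-field stabilisation preference between square planar and tetrahedral, so four ligands adopt the sterically favoured tetrahedral geometry.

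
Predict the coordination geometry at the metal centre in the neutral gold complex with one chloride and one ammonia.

Each chloride is −1; ammonia is neutral; balancing the 0 overall charge requires Au(I).
Group 11 minus oxidation state 1 gives a d¹⁰ configuration.
Coordination number: 2.
A d¹⁰ ion with only two ligands adopts a linear arrangement (sp hybridisation; no CFSE preference).

linear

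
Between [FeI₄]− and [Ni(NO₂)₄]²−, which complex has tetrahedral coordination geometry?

For [FeI₄]−: Ligand charges: each iodide is −1. With an overall charge of −1 the iron centre must be in the +3 oxidation state. Group 8 minus oxidation state 3 gives a d⁵ configuration. A high-spin d⁵ ion has zero CFSE in either geometry, so four ligands adopt the sterically favoured tetrahedral geometry. → tetrahedral.
For [Ni(NO₂)₄]²−: Ligand charges: each nitro (N-bound nitrite) is −1. With an overall charge of −2 the nickel centre must be in the +2 oxidation state. Nickel is a group-10 element; Ni(II) is therefore d⁸. Nitro (N-bound nitrite) is a strong-field ligand (high in the spectrochemical series). A 3d d⁸ ion with strong-field ligands gains enough CFSE to favour square planar over tetrahedral. → square planar.

[FeI₄]−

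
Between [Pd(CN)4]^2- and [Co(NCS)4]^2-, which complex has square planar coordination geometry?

For [Pd(CN)4]^2-: Each cyanide is −1; balancing the −2 overall charge requires Pd(II). Pd sits in group 10, so the d-electron count is 10 − 2 = 8. A 4d d⁸ ion has a large crystal-field splitting; square planar leaves the high-energy d_{x²−y²} orbital empty and maximises CFSE. → square planar.
For [Co(NCS)4]^2-: Each isothiocyanate is −1; balancing the −2 overall charge requires Co(II). Co sits in group 9, so the d-electron count is 9 − 2 = 7. For a high-spin 3d d⁷ ion with weak-field ligands the small Δₜ gives little square-planar CFSE advantage, so four ligands adopt the sterically favoured tetrahedral geometry. → tetrahedral.

[Pd(CN)4]^2-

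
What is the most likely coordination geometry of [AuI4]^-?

Summing ligand charges against the −1 overall charge gives an oxidation state of +3 for gold.
Group 11 minus oxidation state 3 gives a d⁸ configuration.
Coordination number: 4.
A 5d d⁸ ion has a large crystal-field splitting; square planar leaves the high-energy d_{x²−y²} orbital empty and maximises CFSE.

square planar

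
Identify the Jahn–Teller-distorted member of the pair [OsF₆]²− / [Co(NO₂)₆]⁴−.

[Co(NO₂)₆]⁴−

[OsF₆]²−: Each fluoride is −1; balancing the −2 overall charge requires Os(IV). Group 8 minus oxidation state 4 gives a d⁴ configuration. A 5d ion has a large Δₒ and is invariably low-spin. The d⁴ configuration leaves the e_g set evenly filled (or empty) — no strong Jahn–Teller driving force.
[Co(NO₂)₆]⁴−: Ligand charges: each nitro (N-bound nitrite) is −1. With an overall charge of −4 the cobalt centre must be in the +2 oxidation state. Group 9 minus oxidation state 2 gives a d⁷ configuration. Nitro (N-bound nitrite) is a strong-field ligand (high in the spectrochemical series) for a first-row metal, so the complex is low-spin. The t₂g⁶e_g¹ (low-spin) configuration has an unevenly filled e_g set; the Jahn–Teller theorem predicts a tetragonal distortion (typically axial elongation) to lift the degeneracy.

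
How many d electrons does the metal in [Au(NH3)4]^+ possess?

Ammonia is neutral; balancing the +1 overall charge requires Au(I).
Group 11 minus oxidation state 1 gives a d¹⁰ configuration.

d10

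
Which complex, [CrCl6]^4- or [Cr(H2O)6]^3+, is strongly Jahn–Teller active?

[CrCl6]^4-: Ligand charges: each chloride is −1. With an overall charge of −4 the chromium centre must be in the +2 oxidation state. Chromium is a group-6 element; Cr(II) is therefore d⁴. Chloride is a weak-field ligand for a first-row metal, so the complex is high-spin. The t₂g³e_g¹ (high-spin) configuration has an unevenly filled e_g set; the Jahn–Teller theorem predicts a tetragonal distortion (typically axial elongation) to lift the degeneracy.
[Cr(H2O)6]^3+: Water is neutral; balancing the +3 overall charge requires Cr(III). Group 6 minus oxidation state 3 gives a d³ configuration. The d³ configuration leaves the e_g set evenly filled (or empty) — no strong Jahn–Teller driving force.

[CrCl6]^4-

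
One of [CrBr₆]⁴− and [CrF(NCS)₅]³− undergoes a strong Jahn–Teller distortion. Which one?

[CrBr₆]⁴−: Ligand charges: each bromide is −1. With an overall charge of −4 the chromium centre must be in the +2 oxidation state. Cr sits in group 6, so the d-electron count is 6 − 2 = 4. Bromide is a weak-field ligand for a first-row metal, so the complex is high-spin. The t₂g³e_g¹ (high-spin) configuration has an unevenly filled e_g set; the Jahn–Teller theorem predicts a tetragonal distortion (typically axial elongation) to lift the degeneracy.
[CrF(NCS)₅]³−: Each fluoride is −1; each isothiocyanate is −1; balancing the −3 overall charge requires Cr(III). Cr sits in group 6, so the d-electron count is 6 − 3 = 3. The d³ configuration leaves the e_g set evenly filled (or empty) — no strong Jahn–Teller driving force.

[CrBr₆]⁴−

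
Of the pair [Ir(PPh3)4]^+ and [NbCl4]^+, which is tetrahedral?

[NbCl4]^+

For [Ir(PPh3)4]^+: Summing ligand charges against the +1 overall charge gives an oxidation state of +1 for iridium. Ir sits in group 9, so the d-electron count is 9 − 1 = 8. A 5d d⁸ ion has a large crystal-field splitting; square planar leaves the high-energy d_{x²−y²} orbital empty and maximises CFSE. → square planar.
For [NbCl4]^+: Summing ligand charges against the +1 overall charge gives an oxidation state of +5 for niobium. Nb sits in group 5, so the d-electron count is 5 − 5 = 0. A d⁰ ion has no crystal-field stabilisation preference between square planar and tetrahedral, so four ligands adopt the sterically favoured tetrahedral geometry. → tetrahedral.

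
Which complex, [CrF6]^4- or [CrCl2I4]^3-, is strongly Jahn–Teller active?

[CrF6]^4-: Summing ligand charges against the −4 overall charge gives an oxidation state of +2 for chromium. Group 6 minus oxidation state 2 gives a d⁴ configuration. Fluoride is a weak-field ligand for a first-row metal, so the complex is high-spin. The t₂g³e_g¹ (high-spin) configuration has an unevenly filled e_g set; the Jahn–Teller theorem predicts a tetragonal distortion (typically axial elongation) to lift the degeneracy.
[CrCl2I4]^3-: Ligand charges: each chloride is −1; each iodide is −1. With an overall charge of −3 the chromium centre must be in the +3 oxidation state. Chromium is a group-6 element; Cr(III) is therefore d³. The d³ configuration leaves the e_g set evenly filled (or empty) — no strong Jahn–Teller driving force.

[CrF6]^4-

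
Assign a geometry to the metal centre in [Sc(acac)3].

Each acetylacetonate is −1; balancing the 0 overall charge requires Sc(III).
Sc sits in group 3, so the d-electron count is 3 − 3 = 0.
Counting donor atoms: 3×acetylacetonate (bidentate) → 6 donors. Coordination number = 6.
Six donors around a single metal centre give an octahedral coordination sphere.

octahedral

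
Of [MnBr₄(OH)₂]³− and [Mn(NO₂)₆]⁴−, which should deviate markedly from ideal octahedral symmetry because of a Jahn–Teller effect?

[MnBr₄(OH)₂]³−: Summing ligand charges against the −3 overall charge gives an oxidation state of +3 for manganese. Mn sits in group 7, so the d-electron count is 7 − 3 = 4. Bromide and hydroxide are weak-field ligands for a first-row metal, so the complex is high-spin. The t₂g³e_g¹ (high-spin) configuration has an unevenly filled e_g set; the Jahn–Teller theorem predicts a tetragonal distortion (typically axial elongation) to lift the degeneracy.
[Mn(NO₂)₆]⁴−: Ligand charges: each nitro (N-bound nitrite) is −1. With an overall charge of −4 the manganese centre must be in the +2 oxidation state. Mn sits in group 7, so the d-electron count is 7 − 2 = 5. Nitro (N-bound nitrite) is a strong-field ligand (high in the spectrochemical series) for a first-row metal, so the complex is low-spin. The d⁵ configuration leaves the e_g set evenly filled (or empty) — no strong Jahn–Teller driving force.

[MnBr₄(OH)₂]³−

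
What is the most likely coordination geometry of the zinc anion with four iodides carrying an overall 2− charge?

tetrahedral

Each iodide is −1; balancing the −2 overall charge requires Zn(II).
Zn sits in group 12, so the d-electron count is 12 − 2 = 10.
Coordination number: 4.
A d¹⁰ ion has no crystal-field stabilisation preference between square planar and tetrahedral, so four ligands adopt the sterically favoured tetrahedral geometry.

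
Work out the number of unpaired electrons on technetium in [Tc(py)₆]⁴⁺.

3

Ligand charges: pyridine is neutral. With an overall charge of +4 the technetium centre must be in the +4 oxidation state.
Technetium is a group-7 element; Tc(IV) is therefore d³.
In an octahedral field the d³ configuration is t₂g³e_g⁰ (only one arrangement possible), giving 3 unpaired electrons.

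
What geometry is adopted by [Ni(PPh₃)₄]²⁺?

square planar

Ligand charges: triphenylphosphine is neutral. With an overall charge of +2 the nickel centre must be in the +2 oxidation state.
Group 10 minus oxidation state 2 gives a d⁸ configuration.
With 4 monodentate ligands the coordination number is 4.
Triphenylphosphine is a strong-field ligand (high in the spectrochemical series).
A 3d d⁸ ion with strong-field ligands gains enough CFSE to favour square planar over tetrahedral.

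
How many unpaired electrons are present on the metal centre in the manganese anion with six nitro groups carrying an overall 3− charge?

2 unpaired electrons

Ligand charges: each nitro (N-bound nitrite) is −1. With an overall charge of −3 the manganese centre must be in the +3 oxidation state.
Group 7 minus oxidation state 3 gives a d⁴ configuration.
The spin state decides the count: Nitro (N-bound nitrite) is a strong-field ligand (high in the spectrochemical series) for a first-row metal, so the complex is low-spin.
An octahedral low-spin d⁴ ion is t₂g⁴e_g⁰, giving 2 unpaired electrons.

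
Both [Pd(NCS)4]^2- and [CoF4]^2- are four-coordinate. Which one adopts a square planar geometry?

For [Pd(NCS)4]^2-: Each isothiocyanate is −1; balancing the −2 overall charge requires Pd(II). Palladium is a group-10 element; Pd(II) is therefore d⁸. A 4d d⁸ ion has a large crystal-field splitting; square planar leaves the high-energy d_{x²−y²} orbital empty and maximises CFSE. → square planar.
For [CoF4]^2-: Summing ligand charges against the −2 overall charge gives an oxidation state of +2 for cobalt. Co sits in group 9, so the d-electron count is 9 − 2 = 7. For a high-spin 3d d⁷ ion with weak-field ligands the small Δₜ gives little square-planar CFSE advantage, so four ligands adopt the sterically favoured tetrahedral geometry. → tetrahedral.

[Pd(NCS)4]^2-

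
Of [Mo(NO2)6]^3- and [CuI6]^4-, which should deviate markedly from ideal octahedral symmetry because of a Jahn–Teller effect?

[Mo(NO2)6]^3-: Ligand charges: each nitro (N-bound nitrite) is −1. With an overall charge of −3 the molybdenum centre must be in the +3 oxidation state. Mo sits in group 6, so the d-electron count is 6 − 3 = 3. The d³ configuration leaves the e_g set evenly filled (or empty) — no strong Jahn–Teller driving force.
[CuI6]^4-: Each iodide is −1; balancing the −4 overall charge requires Cu(II). Copper is a group-11 element; Cu(II) is therefore d⁹. The t₂g⁶e_g³ configuration has an unevenly filled e_g set; the Jahn–Teller theorem predicts a tetragonal distortion (typically axial elongation) to lift the degeneracy.

[CuI6]^4-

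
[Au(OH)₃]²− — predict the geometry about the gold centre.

trigonal planar

Each hydroxide is −1; balancing the −2 overall charge requires Au(I).
Gold is a group-11 element; Au(I) is therefore d¹⁰.
With 3 monodentate ligands the coordination number is 3.
Three ligands around a d¹⁰ centre minimise repulsion in a trigonal-planar arrangement.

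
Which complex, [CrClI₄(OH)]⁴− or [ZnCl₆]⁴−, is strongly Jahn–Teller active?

[CrClI₄(OH)]⁴−: Summing ligand charges against the −4 overall charge gives an oxidation state of +2 for chromium. Group 6 minus oxidation state 2 gives a d⁴ configuration. Chloride, hydroxide, and iodide are weak-field ligands for a first-row metal, so the complex is high-spin. The t₂g³e_g¹ (high-spin) configuration has an unevenly filled e_g set; the Jahn–Teller theorem predicts a tetragonal distortion (typically axial elongation) to lift the degeneracy.
[ZnCl₆]⁴−: Ligand charges: each chloride is −1. With an overall charge of −4 the zinc centre must be in the +2 oxidation state. Group 12 minus oxidation state 2 gives a d¹⁰ configuration. The d¹⁰ configuration leaves the e_g set evenly filled (or empty) — no strong Jahn–Teller driving force.

[CrClI₄(OH)]⁴−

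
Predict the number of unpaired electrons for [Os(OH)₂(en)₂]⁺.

1 unpaired electron

Summing ligand charges against the +1 overall charge gives an oxidation state of +3 for osmium.
Osmium is a group-8 element; Os(III) is therefore d⁵.
Counting donor atoms: 2×hydroxide (monodentate) → 2 donors; 2×ethylenediamine (bidentate) → 4 donors. Coordination number = 6.
The spin state decides the count: a 5d ion has a large Δₒ and is invariably low-spin.
An octahedral low-spin d⁵ ion is t₂g⁵e_g⁰, giving 1 unpaired electron.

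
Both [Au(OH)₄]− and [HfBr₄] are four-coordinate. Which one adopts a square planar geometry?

[Au(OH)₄]−

For [Au(OH)₄]−: Ligand charges: each hydroxide is −1. With an overall charge of −1 the gold centre must be in the +3 oxidation state. Gold is a group-11 element; Au(III) is therefore d⁸. A 5d d⁸ ion has a large crystal-field splitting; square planar leaves the high-energy d_{x²−y²} orbital empty and maximises CFSE. → square planar.
For [HfBr₄]: Ligand charges: each bromide is −1. With an overall charge of 0 the hafnium centre must be in the +4 oxidation state. Hafnium is a group-4 element; Hf(IV) is therefore d⁰. A d⁰ ion has no crystal-field stabilisation preference between square planar and tetrahedral, so four ligands adopt the sterically favoured tetrahedral geometry. → tetrahedral.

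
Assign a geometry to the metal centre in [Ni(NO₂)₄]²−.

Ligand charges: each nitro (N-bound nitrite) is −1. With an overall charge of −2 the nickel centre must be in the +2 oxidation state.
Ni sits in group 10, so the d-electron count is 10 − 2 = 8.
With 4 monodentate ligands the coordination number is 4.
Nitro (N-bound nitrite) is a strong-field ligand (high in the spectrochemical series).
A 3d d⁸ ion with strong-field ligands gains enough CFSE to favour square planar over tetrahedral.

square planar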